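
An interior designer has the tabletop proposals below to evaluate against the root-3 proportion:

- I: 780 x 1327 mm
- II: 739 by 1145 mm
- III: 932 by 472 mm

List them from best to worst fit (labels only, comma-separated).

I, II, III

Ratios: I = 1327 / 780 ≈ 1.701; II = 1145 / 739 ≈ 1.549; III = 932 / 472 ≈ 1.975.
|Δ from 1.732|: I 0.031; II 0.183; III 0.243.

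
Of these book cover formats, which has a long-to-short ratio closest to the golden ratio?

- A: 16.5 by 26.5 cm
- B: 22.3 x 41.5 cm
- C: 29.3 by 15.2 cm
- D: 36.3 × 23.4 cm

Ratios (long/short): A ≈ 1.606; B ≈ 1.861; C ≈ 1.928; D ≈ 1.551.
golden ratio ≈ 1.618; option A is nearest (Δ 0.012).

A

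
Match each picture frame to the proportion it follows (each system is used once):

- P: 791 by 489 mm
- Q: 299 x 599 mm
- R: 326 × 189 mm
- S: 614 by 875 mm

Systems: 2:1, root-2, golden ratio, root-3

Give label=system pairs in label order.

P=golden ratio, Q=2:1, R=root-3, S=root-2

Ratios: P ≈ 1.618; Q ≈ 2.003; R ≈ 1.725; S ≈ 1.425.
Targets: 2:1 ≈ 2.000; root-2 ≈ 1.414; golden ratio ≈ 1.618; root-3 ≈ 1.732.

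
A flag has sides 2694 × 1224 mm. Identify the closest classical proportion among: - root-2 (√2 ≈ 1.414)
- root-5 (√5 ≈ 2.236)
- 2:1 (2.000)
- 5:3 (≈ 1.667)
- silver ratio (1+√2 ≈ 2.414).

2694/1224 ≈ 2.201. Nearest candidates are root-5 (2.236, off by 0.035) and 2:1 (2.000, off by 0.201).

root-5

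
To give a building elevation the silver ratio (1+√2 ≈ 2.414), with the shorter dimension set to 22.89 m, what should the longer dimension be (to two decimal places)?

silver ratio ≈ 2.41421.
Longer side = 22.89 × 2.41421 ≈ 55.2613 → 55.26 m.

55.26 m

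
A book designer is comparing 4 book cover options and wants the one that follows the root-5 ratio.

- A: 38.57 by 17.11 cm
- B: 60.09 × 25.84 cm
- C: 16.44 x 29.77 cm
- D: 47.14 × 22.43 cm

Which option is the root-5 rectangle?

Ratios (long/short): A ≈ 2.254; B ≈ 2.325; C ≈ 1.811; D ≈ 2.102.
root-5 ≈ 2.236; option A is nearest (Δ 0.018).

A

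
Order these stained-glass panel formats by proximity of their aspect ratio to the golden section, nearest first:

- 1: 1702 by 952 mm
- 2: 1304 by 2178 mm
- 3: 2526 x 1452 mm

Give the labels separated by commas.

2, 3, 1

Ratios: 1 = 1702 / 952 ≈ 1.788; 2 = 2178 / 1304 ≈ 1.670; 3 = 2526 / 1452 ≈ 1.740.
|Δ from 1.618|: 1 0.170; 2 0.052; 3 0.122.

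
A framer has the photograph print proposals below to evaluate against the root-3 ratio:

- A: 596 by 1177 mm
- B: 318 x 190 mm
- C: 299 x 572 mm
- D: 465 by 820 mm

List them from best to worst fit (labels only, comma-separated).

D, B, C, A

Ratios: A = 1177 / 596 ≈ 1.975; B = 318 / 190 ≈ 1.674; C = 572 / 299 ≈ 1.913; D = 820 / 465 ≈ 1.763.
|Δ from 1.732|: A 0.243; B 0.058; C 0.181; D 0.031.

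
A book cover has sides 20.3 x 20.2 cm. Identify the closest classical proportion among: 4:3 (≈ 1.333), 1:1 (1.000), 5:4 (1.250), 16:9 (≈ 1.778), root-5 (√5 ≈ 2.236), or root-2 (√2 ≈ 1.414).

1:1

Ratio = 20.3 / 20.2 ≈ 1.005.
Distances: 4:3 1.333 (Δ 0.328); 1:1 1.000 (Δ 0.005); 5:4 1.250 (Δ 0.245); 16:9 1.778 (Δ 0.773); root-5 2.236 (Δ 1.231); root-2 1.414 (Δ 0.409).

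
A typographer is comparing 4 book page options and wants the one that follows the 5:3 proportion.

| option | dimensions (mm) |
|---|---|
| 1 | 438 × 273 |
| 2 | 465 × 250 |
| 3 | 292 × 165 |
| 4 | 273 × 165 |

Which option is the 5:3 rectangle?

4

Target 5:3 ≈ 1.667.
1: 1.604 (Δ0.063)  2: 1.860 (Δ0.193)  3: 1.770 (Δ0.103)  4: 1.655 (Δ0.012)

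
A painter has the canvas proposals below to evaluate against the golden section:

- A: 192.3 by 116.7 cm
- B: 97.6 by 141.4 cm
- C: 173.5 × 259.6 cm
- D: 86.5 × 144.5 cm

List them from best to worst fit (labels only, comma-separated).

A, D, C, B

Ratios: A = 192.3 / 116.7 ≈ 1.648; B = 141.4 / 97.6 ≈ 1.449; C = 259.6 / 173.5 ≈ 1.496; D = 144.5 / 86.5 ≈ 1.671.
|Δ from 1.618|: A 0.030; B 0.169; C 0.122; D 0.053.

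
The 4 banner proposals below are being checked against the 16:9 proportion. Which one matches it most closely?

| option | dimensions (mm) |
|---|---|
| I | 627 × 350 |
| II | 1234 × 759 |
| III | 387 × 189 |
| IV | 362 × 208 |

I

Target 16:9 ≈ 1.778.
I: 1.791 (Δ0.013)  II: 1.626 (Δ0.152)  III: 2.048 (Δ0.270)  IV: 1.740 (Δ0.038)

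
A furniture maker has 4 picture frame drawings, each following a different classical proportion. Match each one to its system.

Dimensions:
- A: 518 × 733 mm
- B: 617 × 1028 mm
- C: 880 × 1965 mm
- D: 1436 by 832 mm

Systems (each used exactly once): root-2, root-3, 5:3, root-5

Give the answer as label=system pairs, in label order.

A=root-2, B=5:3, C=root-5, D=root-3

Ratios: A ≈ 1.415; B ≈ 1.666; C ≈ 2.233; D ≈ 1.726.
Targets: root-2 ≈ 1.414; root-3 ≈ 1.732; 5:3 ≈ 1.667; root-5 ≈ 2.236.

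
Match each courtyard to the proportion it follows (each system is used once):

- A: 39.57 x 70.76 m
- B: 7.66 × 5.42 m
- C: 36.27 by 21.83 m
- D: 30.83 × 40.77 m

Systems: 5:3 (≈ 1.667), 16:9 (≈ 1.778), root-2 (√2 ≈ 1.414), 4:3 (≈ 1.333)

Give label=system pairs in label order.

Ratios: A ≈ 1.788; B ≈ 1.413; C ≈ 1.661; D ≈ 1.322.
Targets: 5:3 ≈ 1.667; 16:9 ≈ 1.778; root-2 ≈ 1.414; 4:3 ≈ 1.333.

A=16:9, B=root-2, C=5:3, D=4:3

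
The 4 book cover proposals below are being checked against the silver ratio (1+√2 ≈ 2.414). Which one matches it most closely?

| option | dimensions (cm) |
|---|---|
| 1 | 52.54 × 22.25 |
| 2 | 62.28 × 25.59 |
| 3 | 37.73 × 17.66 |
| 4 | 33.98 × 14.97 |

Target silver ratio ≈ 2.414.
1: 2.361 (Δ0.053)  2: 2.434 (Δ0.020)  3: 2.136 (Δ0.278)  4: 2.270 (Δ0.144)

2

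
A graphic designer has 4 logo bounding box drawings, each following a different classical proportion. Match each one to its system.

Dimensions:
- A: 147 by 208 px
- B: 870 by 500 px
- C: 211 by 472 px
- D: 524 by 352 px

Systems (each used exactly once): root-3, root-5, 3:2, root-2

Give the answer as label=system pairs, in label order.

A = 208/147 ≈ 1.415 → root-2 (1.414)
B = 870/500 ≈ 1.740 → root-3 (1.732)
C = 472/211 ≈ 2.237 → root-5 (2.236)
D = 524/352 ≈ 1.489 → 3:2 (1.500)

A=root-2, B=root-3, C=root-5, D=3:2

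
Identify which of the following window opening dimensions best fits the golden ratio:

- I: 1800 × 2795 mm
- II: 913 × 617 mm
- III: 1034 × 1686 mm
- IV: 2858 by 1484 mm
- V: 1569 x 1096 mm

III

Target golden ratio ≈ 1.618.
I: 1.553 (Δ0.065)  II: 1.480 (Δ0.138)  III: 1.631 (Δ0.013)  IV: 1.926 (Δ0.308)  V: 1.432 (Δ0.186)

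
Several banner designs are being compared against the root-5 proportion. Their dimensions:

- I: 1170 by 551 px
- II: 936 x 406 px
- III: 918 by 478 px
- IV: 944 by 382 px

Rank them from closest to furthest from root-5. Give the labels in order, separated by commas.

II, I, IV, III

Ratios: I = 1170 / 551 ≈ 2.123; II = 936 / 406 ≈ 2.305; III = 918 / 478 ≈ 1.921; IV = 944 / 382 ≈ 2.471.
|Δ from 2.236|: I 0.113; II 0.069; III 0.315; IV 0.235.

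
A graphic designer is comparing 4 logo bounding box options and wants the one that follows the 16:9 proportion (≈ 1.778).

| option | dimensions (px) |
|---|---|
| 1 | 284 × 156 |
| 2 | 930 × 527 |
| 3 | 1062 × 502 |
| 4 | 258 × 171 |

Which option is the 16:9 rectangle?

2

Ratios (long/short): 1 ≈ 1.821; 2 ≈ 1.765; 3 ≈ 2.116; 4 ≈ 1.509.
16:9 ≈ 1.778; option 2 is nearest (Δ 0.013).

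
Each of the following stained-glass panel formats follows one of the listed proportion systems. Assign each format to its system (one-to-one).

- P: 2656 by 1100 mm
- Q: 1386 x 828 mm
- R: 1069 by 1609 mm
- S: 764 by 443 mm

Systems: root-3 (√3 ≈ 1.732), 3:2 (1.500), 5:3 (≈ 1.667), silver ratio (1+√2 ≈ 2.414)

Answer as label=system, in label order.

P=silver ratio, Q=5:3, R=3:2, S=root-3

Ratios: P ≈ 2.415; Q ≈ 1.674; R ≈ 1.505; S ≈ 1.725.
Targets: root-3 ≈ 1.732; 3:2 ≈ 1.500; 5:3 ≈ 1.667; silver ratio ≈ 2.414.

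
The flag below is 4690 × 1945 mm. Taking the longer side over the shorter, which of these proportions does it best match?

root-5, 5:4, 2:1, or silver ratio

4690/1945 ≈ 2.411. Nearest candidates are silver ratio (2.414, off by 0.003) and root-5 (2.236, off by 0.175).

silver ratio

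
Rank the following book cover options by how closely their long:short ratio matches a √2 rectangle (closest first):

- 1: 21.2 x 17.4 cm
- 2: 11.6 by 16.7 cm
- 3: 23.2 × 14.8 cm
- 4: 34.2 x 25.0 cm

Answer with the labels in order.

2, 4, 3, 1

Ratios: 1 = 21.2 / 17.4 ≈ 1.218; 2 = 16.7 / 11.6 ≈ 1.440; 3 = 23.2 / 14.8 ≈ 1.568; 4 = 34.2 / 25.0 ≈ 1.368.
|Δ from 1.414|: 1 0.196; 2 0.026; 3 0.154; 4 0.046.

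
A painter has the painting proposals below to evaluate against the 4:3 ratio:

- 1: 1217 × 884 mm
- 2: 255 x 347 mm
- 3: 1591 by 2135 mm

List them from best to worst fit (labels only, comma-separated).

3, 2, 1

1: 1217/884 ≈ 1.377 → |1.377 − 1.333| = 0.044
2: 347/255 ≈ 1.361 → |1.361 − 1.333| = 0.028
3: 2135/1591 ≈ 1.342 → |1.342 − 1.333| = 0.009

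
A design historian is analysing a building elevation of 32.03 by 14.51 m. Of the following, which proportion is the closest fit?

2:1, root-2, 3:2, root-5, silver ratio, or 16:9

Ratio = 32.03 / 14.51 ≈ 2.207.
Distances: 2:1 2.000 (Δ 0.207); root-2 1.414 (Δ 0.793); 3:2 1.500 (Δ 0.707); root-5 2.236 (Δ 0.029); silver ratio 2.414 (Δ 0.207); 16:9 1.778 (Δ 0.429).

root-5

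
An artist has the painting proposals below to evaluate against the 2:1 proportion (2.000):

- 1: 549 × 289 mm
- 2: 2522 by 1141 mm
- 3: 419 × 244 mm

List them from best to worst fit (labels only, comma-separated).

1, 2, 3

Ratios: 1 = 549 / 289 ≈ 1.900; 2 = 2522 / 1141 ≈ 2.210; 3 = 419 / 244 ≈ 1.717.
|Δ from 2.000|: 1 0.100; 2 0.210; 3 0.283.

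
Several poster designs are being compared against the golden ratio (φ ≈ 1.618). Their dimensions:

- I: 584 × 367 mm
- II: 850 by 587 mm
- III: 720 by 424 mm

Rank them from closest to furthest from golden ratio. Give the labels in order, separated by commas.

I: 584/367 ≈ 1.591 → |1.591 − 1.618| = 0.027
II: 850/587 ≈ 1.448 → |1.448 − 1.618| = 0.170
III: 720/424 ≈ 1.698 → |1.698 − 1.618| = 0.080

I, III, II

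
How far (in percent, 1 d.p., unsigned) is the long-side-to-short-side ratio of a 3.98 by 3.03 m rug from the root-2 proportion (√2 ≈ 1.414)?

Ratio = 3.98 / 3.03 ≈ 1.3135.
Ideal root-2 ≈ 1.4142. |1.3135 − 1.4142| / 1.4142 ≈ 7.12% → 7.1%.

7.1%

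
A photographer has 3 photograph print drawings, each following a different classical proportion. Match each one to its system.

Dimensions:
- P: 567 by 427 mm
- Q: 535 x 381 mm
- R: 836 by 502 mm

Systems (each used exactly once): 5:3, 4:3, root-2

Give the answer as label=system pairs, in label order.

P=4:3, Q=root-2, R=5:3

Ratios: P ≈ 1.328; Q ≈ 1.404; R ≈ 1.665.
Targets: 5:3 ≈ 1.667; 4:3 ≈ 1.333; root-2 ≈ 1.414.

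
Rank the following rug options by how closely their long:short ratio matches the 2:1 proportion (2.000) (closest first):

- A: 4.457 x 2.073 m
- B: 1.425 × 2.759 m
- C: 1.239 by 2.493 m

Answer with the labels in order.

Ratios: A = 4.457 / 2.073 ≈ 2.150; B = 2.759 / 1.425 ≈ 1.936; C = 2.493 / 1.239 ≈ 2.012.
|Δ from 2.000|: A 0.150; B 0.064; C 0.012.

C, B, A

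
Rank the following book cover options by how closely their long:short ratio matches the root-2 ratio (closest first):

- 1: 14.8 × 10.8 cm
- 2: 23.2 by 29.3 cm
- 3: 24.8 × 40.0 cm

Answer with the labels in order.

Ratios: 1 = 14.8 / 10.8 ≈ 1.370; 2 = 29.3 / 23.2 ≈ 1.263; 3 = 40.0 / 24.8 ≈ 1.613.
|Δ from 1.414|: 1 0.044; 2 0.151; 3 0.199.

1, 2, 3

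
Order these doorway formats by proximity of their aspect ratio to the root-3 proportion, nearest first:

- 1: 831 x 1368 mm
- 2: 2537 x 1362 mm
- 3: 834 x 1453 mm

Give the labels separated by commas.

Ratios: 1 = 1368 / 831 ≈ 1.646; 2 = 2537 / 1362 ≈ 1.863; 3 = 1453 / 834 ≈ 1.742.
|Δ from 1.732|: 1 0.086; 2 0.131; 3 0.010.

3, 1, 2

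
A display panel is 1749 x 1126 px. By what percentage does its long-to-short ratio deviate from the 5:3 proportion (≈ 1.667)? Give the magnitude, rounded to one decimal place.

Ratio = 1749 / 1126 ≈ 1.5533.
Ideal 5:3 ≈ 1.6667. |1.5533 − 1.6667| / 1.6667 ≈ 6.80% → 6.8%.

6.8%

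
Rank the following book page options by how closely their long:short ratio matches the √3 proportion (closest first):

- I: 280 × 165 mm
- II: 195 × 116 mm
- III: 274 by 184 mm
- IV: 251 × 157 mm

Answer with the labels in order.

Ratios: I = 280 / 165 ≈ 1.697; II = 195 / 116 ≈ 1.681; III = 274 / 184 ≈ 1.489; IV = 251 / 157 ≈ 1.599.
|Δ from 1.732|: I 0.035; II 0.051; III 0.243; IV 0.133.

I, II, IV, III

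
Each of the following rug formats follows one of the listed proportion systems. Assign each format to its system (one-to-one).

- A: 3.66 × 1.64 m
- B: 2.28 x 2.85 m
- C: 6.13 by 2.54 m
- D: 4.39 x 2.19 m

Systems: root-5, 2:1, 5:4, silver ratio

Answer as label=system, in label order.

Ratios: A ≈ 2.232; B ≈ 1.250; C ≈ 2.413; D ≈ 2.005.
Targets: root-5 ≈ 2.236; 2:1 ≈ 2.000; 5:4 ≈ 1.250; silver ratio ≈ 2.414.

A=root-5, B=5:4, C=silver ratio, D=2:1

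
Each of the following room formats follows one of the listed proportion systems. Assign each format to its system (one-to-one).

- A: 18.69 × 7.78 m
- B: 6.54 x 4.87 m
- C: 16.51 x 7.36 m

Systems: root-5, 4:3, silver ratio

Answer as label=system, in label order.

A=silver ratio, B=4:3, C=root-5

A = 18.69/7.78 ≈ 2.402 → silver ratio (2.414)
B = 6.54/4.87 ≈ 1.343 → 4:3 (1.333)
C = 16.51/7.36 ≈ 2.243 → root-5 (2.236)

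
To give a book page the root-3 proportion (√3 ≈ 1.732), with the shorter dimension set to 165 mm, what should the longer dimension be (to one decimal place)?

root-3 ≈ 1.73205.
Longer side = 165 × 1.73205 ≈ 285.788 → 285.8 mm.

285.8 mm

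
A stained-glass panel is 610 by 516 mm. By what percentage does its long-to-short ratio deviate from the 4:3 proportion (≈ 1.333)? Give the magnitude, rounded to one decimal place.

Ratio = 610 / 516 ≈ 1.1822.
Ideal 4:3 ≈ 1.3333. |1.1822 − 1.3333| / 1.3333 ≈ 11.33% → 11.3%.

11.3%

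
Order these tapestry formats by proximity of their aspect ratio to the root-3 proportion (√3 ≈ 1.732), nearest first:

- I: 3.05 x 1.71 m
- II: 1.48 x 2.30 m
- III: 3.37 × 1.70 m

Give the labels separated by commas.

I: 3.05/1.71 ≈ 1.784 → |1.784 − 1.732| = 0.052
II: 2.30/1.48 ≈ 1.554 → |1.554 − 1.732| = 0.178
III: 3.37/1.70 ≈ 1.982 → |1.982 − 1.732| = 0.250

I, II, III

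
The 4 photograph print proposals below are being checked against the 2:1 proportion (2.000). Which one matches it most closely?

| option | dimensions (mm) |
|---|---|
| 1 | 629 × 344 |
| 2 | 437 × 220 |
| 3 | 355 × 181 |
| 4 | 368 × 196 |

2

Target 2:1 ≈ 2.000.
1: 1.828 (Δ0.172)  2: 1.986 (Δ0.014)  3: 1.961 (Δ0.039)  4: 1.878 (Δ0.122)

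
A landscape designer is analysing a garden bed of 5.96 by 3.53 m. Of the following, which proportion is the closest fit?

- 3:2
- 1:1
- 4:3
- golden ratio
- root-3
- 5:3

5:3

5.96/3.53 ≈ 1.688. Nearest candidates are 5:3 (1.667, off by 0.021) and root-3 (1.732, off by 0.044).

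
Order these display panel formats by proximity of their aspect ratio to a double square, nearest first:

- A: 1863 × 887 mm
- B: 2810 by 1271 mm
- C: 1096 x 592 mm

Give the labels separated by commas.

A: 1863/887 ≈ 2.100 → |2.100 − 2.000| = 0.100
B: 2810/1271 ≈ 2.211 → |2.211 − 2.000| = 0.211
C: 1096/592 ≈ 1.851 → |1.851 − 2.000| = 0.149

A, C, B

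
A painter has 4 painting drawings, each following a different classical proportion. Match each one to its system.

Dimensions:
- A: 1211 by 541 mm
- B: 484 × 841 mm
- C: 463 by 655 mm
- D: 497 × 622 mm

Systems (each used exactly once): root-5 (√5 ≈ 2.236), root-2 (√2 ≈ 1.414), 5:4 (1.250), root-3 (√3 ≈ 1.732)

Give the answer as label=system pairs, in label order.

Ratios: A ≈ 2.238; B ≈ 1.738; C ≈ 1.415; D ≈ 1.252.
Targets: root-5 ≈ 2.236; root-2 ≈ 1.414; 5:4 ≈ 1.250; root-3 ≈ 1.732.

A=root-5, B=root-3, C=root-2, D=5:4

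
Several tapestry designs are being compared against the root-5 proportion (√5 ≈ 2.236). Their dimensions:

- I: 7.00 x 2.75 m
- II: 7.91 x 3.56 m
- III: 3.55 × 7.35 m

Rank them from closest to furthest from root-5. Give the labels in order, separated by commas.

II, III, I

Ratios: I = 7.00 / 2.75 ≈ 2.545; II = 7.91 / 3.56 ≈ 2.222; III = 7.35 / 3.55 ≈ 2.070.
|Δ from 2.236|: I 0.309; II 0.014; III 0.166.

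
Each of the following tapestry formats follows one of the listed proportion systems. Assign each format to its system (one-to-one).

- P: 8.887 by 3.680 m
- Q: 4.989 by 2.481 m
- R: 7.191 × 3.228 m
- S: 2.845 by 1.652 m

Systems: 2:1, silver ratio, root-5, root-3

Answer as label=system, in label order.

P = 8.887/3.680 ≈ 2.415 → silver ratio (2.414)
Q = 4.989/2.481 ≈ 2.011 → 2:1 (2.000)
R = 7.191/3.228 ≈ 2.228 → root-5 (2.236)
S = 2.845/1.652 ≈ 1.722 → root-3 (1.732)

P=silver ratio, Q=2:1, R=root-5, S=root-3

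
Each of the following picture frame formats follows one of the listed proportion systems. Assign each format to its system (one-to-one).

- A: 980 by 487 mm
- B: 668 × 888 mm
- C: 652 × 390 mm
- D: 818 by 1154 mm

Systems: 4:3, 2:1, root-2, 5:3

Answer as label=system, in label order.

A=2:1, B=4:3, C=5:3, D=root-2

A = 980/487 ≈ 2.012 → 2:1 (2.000)
B = 888/668 ≈ 1.329 → 4:3 (1.333)
C = 652/390 ≈ 1.672 → 5:3 (1.667)
D = 1154/818 ≈ 1.411 → root-2 (1.414)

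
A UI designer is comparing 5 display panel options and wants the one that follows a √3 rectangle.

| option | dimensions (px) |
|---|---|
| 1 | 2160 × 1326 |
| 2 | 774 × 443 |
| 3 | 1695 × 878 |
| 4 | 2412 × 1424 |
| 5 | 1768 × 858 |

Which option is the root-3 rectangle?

Target root-3 ≈ 1.732.
1: 1.629 (Δ0.103)  2: 1.747 (Δ0.015)  3: 1.931 (Δ0.199)  4: 1.694 (Δ0.038)  5: 2.061 (Δ0.329)

2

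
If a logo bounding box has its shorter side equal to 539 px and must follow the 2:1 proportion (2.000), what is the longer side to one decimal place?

1078.0 px

2:1 = 2.00000.
Longer side = 539 × 2.00000 ≈ 1078.000 → 1078.0 px.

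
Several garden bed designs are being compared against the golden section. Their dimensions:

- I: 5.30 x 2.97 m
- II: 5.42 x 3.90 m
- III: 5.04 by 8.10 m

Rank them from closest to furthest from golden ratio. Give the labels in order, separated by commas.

III, I, II

Ratios: I = 5.30 / 2.97 ≈ 1.785; II = 5.42 / 3.90 ≈ 1.390; III = 8.10 / 5.04 ≈ 1.607.
|Δ from 1.618|: I 0.167; II 0.228; III 0.011.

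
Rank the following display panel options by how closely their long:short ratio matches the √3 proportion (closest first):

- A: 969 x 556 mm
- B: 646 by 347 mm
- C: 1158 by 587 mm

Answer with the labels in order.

Ratios: A = 969 / 556 ≈ 1.743; B = 646 / 347 ≈ 1.862; C = 1158 / 587 ≈ 1.973.
|Δ from 1.732|: A 0.011; B 0.130; C 0.241.

A, B, C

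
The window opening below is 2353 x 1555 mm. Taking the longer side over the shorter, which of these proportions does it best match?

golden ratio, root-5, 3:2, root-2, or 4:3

3:2

Ratio = 2353 / 1555 ≈ 1.513.
Distances: golden ratio 1.618 (Δ 0.105); root-5 2.236 (Δ 0.723); 3:2 1.500 (Δ 0.013); root-2 1.414 (Δ 0.099); 4:3 1.333 (Δ 0.180).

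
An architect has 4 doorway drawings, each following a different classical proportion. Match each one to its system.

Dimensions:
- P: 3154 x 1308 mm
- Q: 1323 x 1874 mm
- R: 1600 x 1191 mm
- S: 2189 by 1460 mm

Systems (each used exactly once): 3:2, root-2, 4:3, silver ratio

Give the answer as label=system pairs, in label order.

P = 3154/1308 ≈ 2.411 → silver ratio (2.414)
Q = 1874/1323 ≈ 1.416 → root-2 (1.414)
R = 1600/1191 ≈ 1.343 → 4:3 (1.333)
S = 2189/1460 ≈ 1.499 → 3:2 (1.500)

P=silver ratio, Q=root-2, R=4:3, S=3:2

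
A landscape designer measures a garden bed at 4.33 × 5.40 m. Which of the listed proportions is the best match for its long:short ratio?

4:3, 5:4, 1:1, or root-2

5:4

Ratio = 5.40 / 4.33 ≈ 1.247.
Distances: 4:3 1.333 (Δ 0.086); 5:4 1.250 (Δ 0.003); 1:1 1.000 (Δ 0.247); root-2 1.414 (Δ 0.167).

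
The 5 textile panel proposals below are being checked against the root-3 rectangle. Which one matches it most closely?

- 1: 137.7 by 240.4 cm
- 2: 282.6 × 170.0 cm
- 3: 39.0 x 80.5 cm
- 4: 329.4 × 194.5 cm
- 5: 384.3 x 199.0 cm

Target root-3 ≈ 1.732.
1: 1.746 (Δ0.014)  2: 1.662 (Δ0.070)  3: 2.064 (Δ0.332)  4: 1.694 (Δ0.038)  5: 1.931 (Δ0.199)

1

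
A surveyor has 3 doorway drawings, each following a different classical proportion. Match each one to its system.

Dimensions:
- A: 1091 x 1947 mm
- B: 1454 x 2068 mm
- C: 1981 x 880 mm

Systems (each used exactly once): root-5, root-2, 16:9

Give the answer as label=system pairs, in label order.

A=16:9, B=root-2, C=root-5

A = 1947/1091 ≈ 1.785 → 16:9 (1.778)
B = 2068/1454 ≈ 1.422 → root-2 (1.414)
C = 1981/880 ≈ 2.251 → root-5 (2.236)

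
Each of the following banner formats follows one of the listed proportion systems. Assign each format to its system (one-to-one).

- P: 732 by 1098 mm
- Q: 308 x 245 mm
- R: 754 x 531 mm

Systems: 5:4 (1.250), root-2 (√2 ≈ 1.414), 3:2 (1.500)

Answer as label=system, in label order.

P=3:2, Q=5:4, R=root-2

Ratios: P ≈ 1.500; Q ≈ 1.257; R ≈ 1.420.
Targets: 5:4 ≈ 1.250; root-2 ≈ 1.414; 3:2 ≈ 1.500.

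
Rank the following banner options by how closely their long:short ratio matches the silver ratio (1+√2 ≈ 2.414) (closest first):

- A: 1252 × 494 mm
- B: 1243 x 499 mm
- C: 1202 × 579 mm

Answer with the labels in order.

B, A, C

A: 1252/494 ≈ 2.534 → |2.534 − 2.414| = 0.120
B: 1243/499 ≈ 2.491 → |2.491 − 2.414| = 0.077
C: 1202/579 ≈ 2.076 → |2.076 − 2.414| = 0.338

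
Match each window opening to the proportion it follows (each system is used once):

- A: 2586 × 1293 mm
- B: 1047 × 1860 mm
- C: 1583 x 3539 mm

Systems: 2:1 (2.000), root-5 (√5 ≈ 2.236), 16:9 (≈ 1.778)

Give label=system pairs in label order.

A=2:1, B=16:9, C=root-5

Ratios: A ≈ 2.000; B ≈ 1.777; C ≈ 2.236.
Targets: 2:1 ≈ 2.000; root-5 ≈ 2.236; 16:9 ≈ 1.778.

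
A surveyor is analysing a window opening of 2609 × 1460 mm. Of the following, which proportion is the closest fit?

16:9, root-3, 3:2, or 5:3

2609/1460 ≈ 1.787. Nearest candidates are 16:9 (1.778, off by 0.009) and root-3 (1.732, off by 0.055).

16:9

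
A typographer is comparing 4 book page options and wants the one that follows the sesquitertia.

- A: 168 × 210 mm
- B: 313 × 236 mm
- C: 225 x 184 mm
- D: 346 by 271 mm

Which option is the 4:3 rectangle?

B

Target 4:3 ≈ 1.333.
A: 1.250 (Δ0.083)  B: 1.326 (Δ0.007)  C: 1.223 (Δ0.110)  D: 1.277 (Δ0.056)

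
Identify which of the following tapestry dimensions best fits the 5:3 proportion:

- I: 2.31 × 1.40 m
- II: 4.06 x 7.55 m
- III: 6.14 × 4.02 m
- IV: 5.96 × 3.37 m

I

Target 5:3 ≈ 1.667.
I: 1.650 (Δ0.017)  II: 1.860 (Δ0.193)  III: 1.527 (Δ0.140)  IV: 1.769 (Δ0.102)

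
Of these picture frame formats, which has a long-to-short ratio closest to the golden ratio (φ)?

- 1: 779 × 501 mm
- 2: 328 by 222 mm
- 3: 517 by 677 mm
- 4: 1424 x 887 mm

Target golden ratio ≈ 1.618.
1: 1.555 (Δ0.063)  2: 1.477 (Δ0.141)  3: 1.309 (Δ0.309)  4: 1.605 (Δ0.013)

4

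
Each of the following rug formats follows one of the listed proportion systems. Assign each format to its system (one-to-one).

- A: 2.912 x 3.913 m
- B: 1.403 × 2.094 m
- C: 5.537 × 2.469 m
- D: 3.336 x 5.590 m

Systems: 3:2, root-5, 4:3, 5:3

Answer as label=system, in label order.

Ratios: A ≈ 1.344; B ≈ 1.493; C ≈ 2.243; D ≈ 1.676.
Targets: 3:2 ≈ 1.500; root-5 ≈ 2.236; 4:3 ≈ 1.333; 5:3 ≈ 1.667.

A=4:3, B=3:2, C=root-5, D=5:3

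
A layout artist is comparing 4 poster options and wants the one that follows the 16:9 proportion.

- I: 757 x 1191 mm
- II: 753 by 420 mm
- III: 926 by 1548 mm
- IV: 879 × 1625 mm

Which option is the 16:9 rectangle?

Target 16:9 ≈ 1.778.
I: 1.573 (Δ0.205)  II: 1.793 (Δ0.015)  III: 1.672 (Δ0.106)  IV: 1.849 (Δ0.071)

II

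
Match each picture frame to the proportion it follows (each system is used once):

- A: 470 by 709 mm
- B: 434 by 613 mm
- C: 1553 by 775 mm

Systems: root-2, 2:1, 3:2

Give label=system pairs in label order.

Ratios: A ≈ 1.509; B ≈ 1.412; C ≈ 2.004.
Targets: root-2 ≈ 1.414; 2:1 ≈ 2.000; 3:2 ≈ 1.500.

A=3:2, B=root-2, C=2:1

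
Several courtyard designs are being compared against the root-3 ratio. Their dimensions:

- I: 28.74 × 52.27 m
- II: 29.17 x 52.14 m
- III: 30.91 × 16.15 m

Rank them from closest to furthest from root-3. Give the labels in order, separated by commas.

II, I, III

I: 52.27/28.74 ≈ 1.819 → |1.819 − 1.732| = 0.087
II: 52.14/29.17 ≈ 1.787 → |1.787 − 1.732| = 0.055
III: 30.91/16.15 ≈ 1.914 → |1.914 − 1.732| = 0.182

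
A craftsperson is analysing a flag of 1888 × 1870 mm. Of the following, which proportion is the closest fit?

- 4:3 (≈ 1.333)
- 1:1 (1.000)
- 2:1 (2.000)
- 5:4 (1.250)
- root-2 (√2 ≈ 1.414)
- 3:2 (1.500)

1888/1870 ≈ 1.010. Nearest candidates are 1:1 (1.000, off by 0.010) and 5:4 (1.250, off by 0.240).

1:1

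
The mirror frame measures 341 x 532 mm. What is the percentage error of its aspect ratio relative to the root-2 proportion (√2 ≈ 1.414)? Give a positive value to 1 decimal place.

Ratio = 532 / 341 ≈ 1.5601.
Ideal root-2 ≈ 1.4142. |1.5601 − 1.4142| / 1.4142 ≈ 10.32% → 10.3%.

10.3%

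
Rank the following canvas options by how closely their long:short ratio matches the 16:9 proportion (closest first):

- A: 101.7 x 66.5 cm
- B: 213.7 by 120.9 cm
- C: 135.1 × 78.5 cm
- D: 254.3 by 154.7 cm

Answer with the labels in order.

Ratios: A = 101.7 / 66.5 ≈ 1.529; B = 213.7 / 120.9 ≈ 1.768; C = 135.1 / 78.5 ≈ 1.721; D = 254.3 / 154.7 ≈ 1.644.
|Δ from 1.778|: A 0.249; B 0.010; C 0.057; D 0.134.

B, C, D, A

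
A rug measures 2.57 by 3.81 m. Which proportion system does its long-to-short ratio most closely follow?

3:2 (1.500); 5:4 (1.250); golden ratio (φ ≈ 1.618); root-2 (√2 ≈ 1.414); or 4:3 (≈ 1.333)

3:2

3.81/2.57 ≈ 1.482. Nearest candidates are 3:2 (1.500, off by 0.018) and root-2 (1.414, off by 0.068).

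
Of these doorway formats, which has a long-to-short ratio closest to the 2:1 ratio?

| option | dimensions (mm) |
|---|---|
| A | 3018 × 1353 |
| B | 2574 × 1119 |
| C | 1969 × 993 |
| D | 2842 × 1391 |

C

Ratios (long/short): A ≈ 2.231; B ≈ 2.300; C ≈ 1.983; D ≈ 2.043.
2:1 ≈ 2.000; option C is nearest (Δ 0.017).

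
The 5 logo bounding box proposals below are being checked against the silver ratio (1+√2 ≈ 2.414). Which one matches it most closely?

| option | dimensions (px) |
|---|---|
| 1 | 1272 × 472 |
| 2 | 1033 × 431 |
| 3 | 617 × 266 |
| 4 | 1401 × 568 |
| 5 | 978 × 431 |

2

Ratios (long/short): 1 ≈ 2.695; 2 ≈ 2.397; 3 ≈ 2.320; 4 ≈ 2.467; 5 ≈ 2.269.
silver ratio ≈ 2.414; option 2 is nearest (Δ 0.017).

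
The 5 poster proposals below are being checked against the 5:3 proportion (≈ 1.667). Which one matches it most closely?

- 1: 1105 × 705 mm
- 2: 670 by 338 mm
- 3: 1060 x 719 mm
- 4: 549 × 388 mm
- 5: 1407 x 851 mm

Ratios (long/short): 1 ≈ 1.567; 2 ≈ 1.982; 3 ≈ 1.474; 4 ≈ 1.415; 5 ≈ 1.653.
5:3 ≈ 1.667; option 5 is nearest (Δ 0.014).

5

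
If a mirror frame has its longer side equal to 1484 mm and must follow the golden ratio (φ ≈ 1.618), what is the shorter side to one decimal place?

golden ratio ≈ 1.61803.
Shorter side = 1484 ÷ 1.61803 ≈ 917.165 → 917.2 mm.

917.2 mm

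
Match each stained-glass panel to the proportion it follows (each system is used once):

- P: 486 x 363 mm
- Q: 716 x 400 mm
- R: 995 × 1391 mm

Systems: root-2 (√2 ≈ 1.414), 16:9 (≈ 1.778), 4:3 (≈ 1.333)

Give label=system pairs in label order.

P=4:3, Q=16:9, R=root-2

Ratios: P ≈ 1.339; Q ≈ 1.790; R ≈ 1.398.
Targets: root-2 ≈ 1.414; 16:9 ≈ 1.778; 4:3 ≈ 1.333.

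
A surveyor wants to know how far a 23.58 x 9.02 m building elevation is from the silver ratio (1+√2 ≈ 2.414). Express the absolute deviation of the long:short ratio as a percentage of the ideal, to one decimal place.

Ratio = 23.58 / 9.02 ≈ 2.6142.
Ideal silver ratio ≈ 2.4142. |2.6142 − 2.4142| / 2.4142 ≈ 8.28% → 8.3%.

8.3%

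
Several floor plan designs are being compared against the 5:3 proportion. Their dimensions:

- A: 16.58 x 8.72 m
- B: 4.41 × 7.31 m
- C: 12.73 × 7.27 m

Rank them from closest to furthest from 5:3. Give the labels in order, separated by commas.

B, C, A

A: 16.58/8.72 ≈ 1.901 → |1.901 − 1.667| = 0.234
B: 7.31/4.41 ≈ 1.658 → |1.658 − 1.667| = 0.009
C: 12.73/7.27 ≈ 1.751 → |1.751 − 1.667| = 0.084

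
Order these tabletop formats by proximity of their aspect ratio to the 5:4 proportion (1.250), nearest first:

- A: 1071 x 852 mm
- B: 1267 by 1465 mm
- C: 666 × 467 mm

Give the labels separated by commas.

Ratios: A = 1071 / 852 ≈ 1.257; B = 1465 / 1267 ≈ 1.156; C = 666 / 467 ≈ 1.426.
|Δ from 1.250|: A 0.007; B 0.094; C 0.176.

A, B, C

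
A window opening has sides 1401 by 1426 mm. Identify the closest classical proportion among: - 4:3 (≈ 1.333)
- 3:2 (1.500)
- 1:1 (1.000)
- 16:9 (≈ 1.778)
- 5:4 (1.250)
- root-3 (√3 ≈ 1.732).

1:1

1426/1401 ≈ 1.018. Nearest candidates are 1:1 (1.000, off by 0.018) and 5:4 (1.250, off by 0.232).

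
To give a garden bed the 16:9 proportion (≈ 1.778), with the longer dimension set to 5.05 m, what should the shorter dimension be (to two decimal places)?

2.84 m

16:9 ≈ 1.77778.
Shorter side = 5.05 ÷ 1.77778 ≈ 2.8406 → 2.84 m.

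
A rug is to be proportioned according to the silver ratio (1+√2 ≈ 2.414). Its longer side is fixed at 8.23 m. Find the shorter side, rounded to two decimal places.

silver ratio ≈ 2.41421.
Shorter side = 8.23 ÷ 2.41421 ≈ 3.4090 → 3.41 m.

3.41 m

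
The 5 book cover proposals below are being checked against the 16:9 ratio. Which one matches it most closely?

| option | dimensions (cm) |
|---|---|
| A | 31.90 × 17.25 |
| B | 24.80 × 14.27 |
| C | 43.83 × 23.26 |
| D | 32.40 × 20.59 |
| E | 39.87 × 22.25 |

E

Ratios (long/short): A ≈ 1.849; B ≈ 1.738; C ≈ 1.884; D ≈ 1.574; E ≈ 1.792.
16:9 ≈ 1.778; option E is nearest (Δ 0.014).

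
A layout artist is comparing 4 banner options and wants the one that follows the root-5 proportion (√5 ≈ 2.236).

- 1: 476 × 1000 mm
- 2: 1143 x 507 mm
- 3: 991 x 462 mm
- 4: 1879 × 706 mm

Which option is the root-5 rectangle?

Target root-5 ≈ 2.236.
1: 2.101 (Δ0.135)  2: 2.254 (Δ0.018)  3: 2.145 (Δ0.091)  4: 2.661 (Δ0.425)

2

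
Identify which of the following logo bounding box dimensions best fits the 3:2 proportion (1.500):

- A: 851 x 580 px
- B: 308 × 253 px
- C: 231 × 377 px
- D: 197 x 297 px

D

Target 3:2 ≈ 1.500.
A: 1.467 (Δ0.033)  B: 1.217 (Δ0.283)  C: 1.632 (Δ0.132)  D: 1.508 (Δ0.008)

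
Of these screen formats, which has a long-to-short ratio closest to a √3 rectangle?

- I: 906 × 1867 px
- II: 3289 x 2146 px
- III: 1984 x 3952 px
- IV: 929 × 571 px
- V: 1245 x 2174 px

Ratios (long/short): I ≈ 2.061; II ≈ 1.533; III ≈ 1.992; IV ≈ 1.627; V ≈ 1.746.
root-3 ≈ 1.732; option V is nearest (Δ 0.014).

V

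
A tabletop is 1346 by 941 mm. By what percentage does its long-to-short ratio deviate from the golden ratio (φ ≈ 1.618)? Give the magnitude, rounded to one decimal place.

Ratio = 1346 / 941 ≈ 1.4304.
Ideal golden ratio ≈ 1.6180. |1.4304 − 1.6180| / 1.6180 ≈ 11.59% → 11.6%.

11.6%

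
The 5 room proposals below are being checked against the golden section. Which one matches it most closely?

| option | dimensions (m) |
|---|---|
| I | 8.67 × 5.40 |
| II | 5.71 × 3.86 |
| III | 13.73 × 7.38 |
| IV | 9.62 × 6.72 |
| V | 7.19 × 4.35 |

I

Ratios (long/short): I ≈ 1.606; II ≈ 1.479; III ≈ 1.860; IV ≈ 1.432; V ≈ 1.653.
golden ratio ≈ 1.618; option I is nearest (Δ 0.012).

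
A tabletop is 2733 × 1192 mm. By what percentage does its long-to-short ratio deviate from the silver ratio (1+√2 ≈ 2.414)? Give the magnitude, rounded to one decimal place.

5.0%

Ratio = 2733 / 1192 ≈ 2.2928.
Ideal silver ratio ≈ 2.4142. |2.2928 − 2.4142| / 2.4142 ≈ 5.03% → 5.0%.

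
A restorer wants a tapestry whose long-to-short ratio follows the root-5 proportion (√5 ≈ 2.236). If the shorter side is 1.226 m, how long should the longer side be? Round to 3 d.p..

2.741 m

root-5 ≈ 2.23607.
Longer side = 1.226 × 2.23607 ≈ 2.74142 → 2.741 m.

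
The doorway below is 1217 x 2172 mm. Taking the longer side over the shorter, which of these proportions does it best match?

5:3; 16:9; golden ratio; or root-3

2172/1217 ≈ 1.785. Nearest candidates are 16:9 (1.778, off by 0.007) and root-3 (1.732, off by 0.053).

16:9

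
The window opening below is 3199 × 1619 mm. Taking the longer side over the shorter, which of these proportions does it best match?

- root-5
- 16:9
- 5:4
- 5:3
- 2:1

Ratio = 3199 / 1619 ≈ 1.976.
Distances: root-5 2.236 (Δ 0.260); 16:9 1.778 (Δ 0.198); 5:4 1.250 (Δ 0.726); 5:3 1.667 (Δ 0.309); 2:1 2.000 (Δ 0.024).

2:1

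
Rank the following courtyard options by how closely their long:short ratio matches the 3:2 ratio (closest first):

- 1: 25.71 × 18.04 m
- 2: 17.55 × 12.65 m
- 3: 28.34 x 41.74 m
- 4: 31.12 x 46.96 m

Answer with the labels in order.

4, 3, 1, 2

Ratios: 1 = 25.71 / 18.04 ≈ 1.425; 2 = 17.55 / 12.65 ≈ 1.387; 3 = 41.74 / 28.34 ≈ 1.473; 4 = 46.96 / 31.12 ≈ 1.509.
|Δ from 1.500|: 1 0.075; 2 0.113; 3 0.027; 4 0.009.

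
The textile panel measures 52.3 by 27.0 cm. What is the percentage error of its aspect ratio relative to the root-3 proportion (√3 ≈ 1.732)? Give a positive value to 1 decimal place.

Ratio = 52.3 / 27.0 ≈ 1.9370.
Ideal root-3 ≈ 1.7321. |1.9370 − 1.7321| / 1.7321 ≈ 11.83% → 11.8%.

11.8%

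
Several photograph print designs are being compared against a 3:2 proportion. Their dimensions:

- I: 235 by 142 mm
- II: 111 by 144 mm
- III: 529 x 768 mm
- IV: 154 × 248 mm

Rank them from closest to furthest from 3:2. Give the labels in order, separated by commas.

III, IV, I, II

I: 235/142 ≈ 1.655 → |1.655 − 1.500| = 0.155
II: 144/111 ≈ 1.297 → |1.297 − 1.500| = 0.203
III: 768/529 ≈ 1.452 → |1.452 − 1.500| = 0.048
IV: 248/154 ≈ 1.610 → |1.610 − 1.500| = 0.110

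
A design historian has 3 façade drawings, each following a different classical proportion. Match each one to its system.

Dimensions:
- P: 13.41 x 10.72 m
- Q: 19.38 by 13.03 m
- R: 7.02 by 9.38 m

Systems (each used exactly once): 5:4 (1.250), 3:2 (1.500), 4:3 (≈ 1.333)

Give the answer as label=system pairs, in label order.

P=5:4, Q=3:2, R=4:3

P = 13.41/10.72 ≈ 1.251 → 5:4 (1.250)
Q = 19.38/13.03 ≈ 1.487 → 3:2 (1.500)
R = 9.38/7.02 ≈ 1.336 → 4:3 (1.333)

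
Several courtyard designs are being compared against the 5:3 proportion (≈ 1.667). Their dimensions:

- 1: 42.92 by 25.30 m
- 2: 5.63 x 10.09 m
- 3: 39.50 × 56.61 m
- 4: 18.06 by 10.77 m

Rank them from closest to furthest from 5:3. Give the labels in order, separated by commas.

1: 42.92/25.30 ≈ 1.696 → |1.696 − 1.667| = 0.029
2: 10.09/5.63 ≈ 1.792 → |1.792 − 1.667| = 0.125
3: 56.61/39.50 ≈ 1.433 → |1.433 − 1.667| = 0.234
4: 18.06/10.77 ≈ 1.677 → |1.677 − 1.667| = 0.010

4, 1, 2, 3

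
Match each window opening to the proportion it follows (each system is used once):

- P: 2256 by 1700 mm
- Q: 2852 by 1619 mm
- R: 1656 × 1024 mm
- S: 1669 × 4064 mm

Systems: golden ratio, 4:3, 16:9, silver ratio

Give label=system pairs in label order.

Ratios: P ≈ 1.327; Q ≈ 1.762; R ≈ 1.617; S ≈ 2.435.
Targets: golden ratio ≈ 1.618; 4:3 ≈ 1.333; 16:9 ≈ 1.778; silver ratio ≈ 2.414.

P=4:3, Q=16:9, R=golden ratio, S=silver ratio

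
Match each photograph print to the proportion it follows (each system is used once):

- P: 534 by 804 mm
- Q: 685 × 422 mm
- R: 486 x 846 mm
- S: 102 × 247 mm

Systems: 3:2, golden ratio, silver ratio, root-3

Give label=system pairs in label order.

P=3:2, Q=golden ratio, R=root-3, S=silver ratio

Ratios: P ≈ 1.506; Q ≈ 1.623; R ≈ 1.741; S ≈ 2.422.
Targets: 3:2 ≈ 1.500; golden ratio ≈ 1.618; silver ratio ≈ 2.414; root-3 ≈ 1.732.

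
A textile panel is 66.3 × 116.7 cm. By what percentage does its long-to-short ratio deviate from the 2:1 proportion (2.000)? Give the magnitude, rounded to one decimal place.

12.0%

Ratio = 116.7 / 66.3 ≈ 1.7602.
Ideal 2:1 = 2.0000. |1.7602 − 2.0000| / 2.0000 ≈ 11.99% → 12.0%.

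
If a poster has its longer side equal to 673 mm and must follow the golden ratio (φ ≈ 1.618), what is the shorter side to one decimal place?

golden ratio ≈ 1.61803.
Shorter side = 673 ÷ 1.61803 ≈ 415.938 → 415.9 mm.

415.9 mm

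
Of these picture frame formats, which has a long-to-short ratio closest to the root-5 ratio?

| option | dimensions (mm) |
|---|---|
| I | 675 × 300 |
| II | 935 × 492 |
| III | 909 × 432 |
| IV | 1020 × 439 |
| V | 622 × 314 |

I

Ratios (long/short): I ≈ 2.250; II ≈ 1.900; III ≈ 2.104; IV ≈ 2.323; V ≈ 1.981.
root-5 ≈ 2.236; option I is nearest (Δ 0.014).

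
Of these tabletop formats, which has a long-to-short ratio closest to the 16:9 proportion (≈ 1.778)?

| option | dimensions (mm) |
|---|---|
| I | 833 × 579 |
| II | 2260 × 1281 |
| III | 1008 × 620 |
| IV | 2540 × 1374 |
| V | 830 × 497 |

Target 16:9 ≈ 1.778.
I: 1.439 (Δ0.339)  II: 1.764 (Δ0.014)  III: 1.626 (Δ0.152)  IV: 1.849 (Δ0.071)  V: 1.670 (Δ0.108)

II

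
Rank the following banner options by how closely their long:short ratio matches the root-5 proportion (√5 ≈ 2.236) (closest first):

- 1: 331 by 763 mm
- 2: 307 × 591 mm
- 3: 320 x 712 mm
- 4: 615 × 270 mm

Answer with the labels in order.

3, 4, 1, 2

Ratios: 1 = 763 / 331 ≈ 2.305; 2 = 591 / 307 ≈ 1.925; 3 = 712 / 320 ≈ 2.225; 4 = 615 / 270 ≈ 2.278.
|Δ from 2.236|: 1 0.069; 2 0.311; 3 0.011; 4 0.042.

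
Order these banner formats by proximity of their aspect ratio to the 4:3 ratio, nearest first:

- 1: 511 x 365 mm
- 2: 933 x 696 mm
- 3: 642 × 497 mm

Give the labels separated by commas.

2, 3, 1

1: 511/365 ≈ 1.400 → |1.400 − 1.333| = 0.067
2: 933/696 ≈ 1.341 → |1.341 − 1.333| = 0.008
3: 642/497 ≈ 1.292 → |1.292 − 1.333| = 0.041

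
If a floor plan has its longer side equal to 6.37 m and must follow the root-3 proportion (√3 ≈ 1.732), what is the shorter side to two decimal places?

root-3 ≈ 1.73205.
Shorter side = 6.37 ÷ 1.73205 ≈ 3.6777 → 3.68 m.

3.68 m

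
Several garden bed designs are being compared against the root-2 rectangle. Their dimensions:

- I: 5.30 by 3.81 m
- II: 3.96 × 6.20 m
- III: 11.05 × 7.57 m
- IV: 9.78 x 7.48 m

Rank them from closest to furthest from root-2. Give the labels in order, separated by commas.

I: 5.30/3.81 ≈ 1.391 → |1.391 − 1.414| = 0.023
II: 6.20/3.96 ≈ 1.566 → |1.566 − 1.414| = 0.152
III: 11.05/7.57 ≈ 1.460 → |1.460 − 1.414| = 0.046
IV: 9.78/7.48 ≈ 1.307 → |1.307 − 1.414| = 0.107

I, III, IV, II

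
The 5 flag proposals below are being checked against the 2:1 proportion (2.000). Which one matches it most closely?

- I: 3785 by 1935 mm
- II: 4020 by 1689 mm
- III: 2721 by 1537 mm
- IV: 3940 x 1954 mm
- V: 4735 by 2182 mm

IV

Target 2:1 ≈ 2.000.
I: 1.956 (Δ0.044)  II: 2.380 (Δ0.380)  III: 1.770 (Δ0.230)  IV: 2.016 (Δ0.016)  V: 2.170 (Δ0.170)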